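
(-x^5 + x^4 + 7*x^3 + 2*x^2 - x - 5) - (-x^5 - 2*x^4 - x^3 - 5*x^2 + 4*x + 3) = 3*x^4 + 8*x^3 + 7*x^2 - 5*x - 8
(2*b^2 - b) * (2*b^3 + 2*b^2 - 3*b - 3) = 4*b^5 + 2*b^4 - 8*b^3 - 3*b^2 + 3*b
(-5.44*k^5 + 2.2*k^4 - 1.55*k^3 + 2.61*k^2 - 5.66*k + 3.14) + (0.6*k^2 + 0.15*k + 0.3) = -5.44*k^5 + 2.2*k^4 - 1.55*k^3 + 3.21*k^2 - 5.51*k + 3.44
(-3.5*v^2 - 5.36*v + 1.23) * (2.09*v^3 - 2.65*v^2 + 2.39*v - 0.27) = -7.315*v^5 - 1.9274*v^4 + 8.4097*v^3 - 15.1249*v^2 + 4.3869*v - 0.3321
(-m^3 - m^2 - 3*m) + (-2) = -m^3 - m^2 - 3*m - 2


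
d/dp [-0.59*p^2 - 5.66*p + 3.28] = -1.18*p - 5.66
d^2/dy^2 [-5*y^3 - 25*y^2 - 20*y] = -30*y - 50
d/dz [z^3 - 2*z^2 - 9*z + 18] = 3*z^2 - 4*z - 9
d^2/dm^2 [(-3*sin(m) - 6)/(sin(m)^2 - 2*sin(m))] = 3*(sin(m)^2 + 10*sin(m) - 14 - 4/sin(m) + 24/sin(m)^2 - 16/sin(m)^3)/(sin(m) - 2)^3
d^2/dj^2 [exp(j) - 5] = exp(j)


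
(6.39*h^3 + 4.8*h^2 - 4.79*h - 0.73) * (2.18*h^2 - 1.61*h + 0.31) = 13.9302*h^5 + 0.1761*h^4 - 16.1893*h^3 + 7.6085*h^2 - 0.3096*h - 0.2263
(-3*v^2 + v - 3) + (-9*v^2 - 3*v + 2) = -12*v^2 - 2*v - 1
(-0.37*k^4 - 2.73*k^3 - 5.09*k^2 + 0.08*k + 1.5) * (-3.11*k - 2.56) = 1.1507*k^5 + 9.4375*k^4 + 22.8187*k^3 + 12.7816*k^2 - 4.8698*k - 3.84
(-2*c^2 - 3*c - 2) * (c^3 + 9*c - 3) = -2*c^5 - 3*c^4 - 20*c^3 - 21*c^2 - 9*c + 6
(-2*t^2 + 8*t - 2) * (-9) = 18*t^2 - 72*t + 18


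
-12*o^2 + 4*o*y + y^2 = (-2*o + y)*(6*o + y)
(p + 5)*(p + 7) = p^2 + 12*p + 35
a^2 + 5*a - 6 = (a - 1)*(a + 6)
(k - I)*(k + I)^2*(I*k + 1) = I*k^4 + 2*I*k^2 + I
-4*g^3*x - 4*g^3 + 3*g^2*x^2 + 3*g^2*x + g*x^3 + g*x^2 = (-g + x)*(4*g + x)*(g*x + g)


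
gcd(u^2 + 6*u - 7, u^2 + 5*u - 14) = u + 7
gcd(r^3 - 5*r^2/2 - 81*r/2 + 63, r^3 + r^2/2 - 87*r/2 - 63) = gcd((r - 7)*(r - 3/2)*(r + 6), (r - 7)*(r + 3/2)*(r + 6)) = r^2 - r - 42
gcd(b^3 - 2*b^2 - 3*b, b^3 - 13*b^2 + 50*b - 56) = 1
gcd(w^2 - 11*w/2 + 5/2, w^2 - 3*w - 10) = w - 5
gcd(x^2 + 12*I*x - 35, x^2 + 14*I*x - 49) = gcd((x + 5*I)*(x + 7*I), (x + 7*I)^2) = x + 7*I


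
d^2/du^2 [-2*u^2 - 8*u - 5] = -4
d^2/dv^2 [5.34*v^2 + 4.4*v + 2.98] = 10.6800000000000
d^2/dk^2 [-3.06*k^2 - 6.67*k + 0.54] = -6.12000000000000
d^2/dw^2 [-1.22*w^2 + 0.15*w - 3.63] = -2.44000000000000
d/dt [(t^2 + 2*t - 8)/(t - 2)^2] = -6/(t^2 - 4*t + 4)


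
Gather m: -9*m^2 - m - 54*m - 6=-9*m^2 - 55*m - 6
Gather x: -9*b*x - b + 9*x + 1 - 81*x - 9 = -b + x*(-9*b - 72) - 8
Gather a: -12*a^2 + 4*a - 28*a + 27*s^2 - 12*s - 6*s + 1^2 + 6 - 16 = -12*a^2 - 24*a + 27*s^2 - 18*s - 9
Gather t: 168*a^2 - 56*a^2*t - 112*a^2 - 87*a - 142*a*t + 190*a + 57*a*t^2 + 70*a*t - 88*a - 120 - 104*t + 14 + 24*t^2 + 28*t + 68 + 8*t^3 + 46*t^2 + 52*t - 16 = 56*a^2 + 15*a + 8*t^3 + t^2*(57*a + 70) + t*(-56*a^2 - 72*a - 24) - 54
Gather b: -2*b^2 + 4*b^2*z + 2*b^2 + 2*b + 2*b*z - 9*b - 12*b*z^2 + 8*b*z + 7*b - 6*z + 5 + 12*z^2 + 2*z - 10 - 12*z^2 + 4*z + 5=4*b^2*z + b*(-12*z^2 + 10*z)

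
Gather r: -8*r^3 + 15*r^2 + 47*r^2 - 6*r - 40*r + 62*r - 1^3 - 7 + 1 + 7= -8*r^3 + 62*r^2 + 16*r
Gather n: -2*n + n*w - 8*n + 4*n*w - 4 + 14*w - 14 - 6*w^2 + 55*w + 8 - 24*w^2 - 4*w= n*(5*w - 10) - 30*w^2 + 65*w - 10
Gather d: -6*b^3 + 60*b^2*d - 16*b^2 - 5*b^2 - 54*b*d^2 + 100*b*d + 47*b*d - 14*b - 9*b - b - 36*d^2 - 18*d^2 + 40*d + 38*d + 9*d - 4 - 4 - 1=-6*b^3 - 21*b^2 - 24*b + d^2*(-54*b - 54) + d*(60*b^2 + 147*b + 87) - 9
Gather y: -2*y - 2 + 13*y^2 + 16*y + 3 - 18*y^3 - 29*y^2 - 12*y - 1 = -18*y^3 - 16*y^2 + 2*y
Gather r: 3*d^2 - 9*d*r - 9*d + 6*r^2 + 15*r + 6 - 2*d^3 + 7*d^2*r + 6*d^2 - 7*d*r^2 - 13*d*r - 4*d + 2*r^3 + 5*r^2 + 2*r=-2*d^3 + 9*d^2 - 13*d + 2*r^3 + r^2*(11 - 7*d) + r*(7*d^2 - 22*d + 17) + 6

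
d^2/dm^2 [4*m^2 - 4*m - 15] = 8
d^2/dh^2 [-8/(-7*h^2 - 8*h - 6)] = 16*(-49*h^2 - 56*h + 4*(7*h + 4)^2 - 42)/(7*h^2 + 8*h + 6)^3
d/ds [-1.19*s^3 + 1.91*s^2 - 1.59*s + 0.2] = -3.57*s^2 + 3.82*s - 1.59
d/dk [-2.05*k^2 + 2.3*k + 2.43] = 2.3 - 4.1*k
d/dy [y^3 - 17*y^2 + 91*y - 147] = 3*y^2 - 34*y + 91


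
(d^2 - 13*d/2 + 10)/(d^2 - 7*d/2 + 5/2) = (d - 4)/(d - 1)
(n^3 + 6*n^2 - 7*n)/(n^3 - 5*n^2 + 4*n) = (n + 7)/(n - 4)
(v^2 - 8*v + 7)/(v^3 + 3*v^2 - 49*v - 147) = (v - 1)/(v^2 + 10*v + 21)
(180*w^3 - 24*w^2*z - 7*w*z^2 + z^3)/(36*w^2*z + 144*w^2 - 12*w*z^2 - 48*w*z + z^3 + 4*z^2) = (5*w + z)/(z + 4)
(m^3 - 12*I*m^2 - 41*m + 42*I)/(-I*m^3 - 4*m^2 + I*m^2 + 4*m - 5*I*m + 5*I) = (I*m^3 + 12*m^2 - 41*I*m - 42)/(m^3 - m^2*(1 + 4*I) + m*(5 + 4*I) - 5)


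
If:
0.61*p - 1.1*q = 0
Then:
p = 1.80327868852459*q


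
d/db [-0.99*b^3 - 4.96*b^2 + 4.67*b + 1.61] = -2.97*b^2 - 9.92*b + 4.67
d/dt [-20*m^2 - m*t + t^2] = -m + 2*t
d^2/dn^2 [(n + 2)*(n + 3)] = 2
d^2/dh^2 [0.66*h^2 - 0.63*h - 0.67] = 1.32000000000000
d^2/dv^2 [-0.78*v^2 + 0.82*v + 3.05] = -1.56000000000000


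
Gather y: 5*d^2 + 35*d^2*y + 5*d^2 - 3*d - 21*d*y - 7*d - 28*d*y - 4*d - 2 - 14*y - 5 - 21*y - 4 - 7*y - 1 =10*d^2 - 14*d + y*(35*d^2 - 49*d - 42) - 12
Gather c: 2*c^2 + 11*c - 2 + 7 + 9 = 2*c^2 + 11*c + 14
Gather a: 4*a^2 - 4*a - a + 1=4*a^2 - 5*a + 1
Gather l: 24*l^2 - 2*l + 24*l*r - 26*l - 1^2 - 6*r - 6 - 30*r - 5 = 24*l^2 + l*(24*r - 28) - 36*r - 12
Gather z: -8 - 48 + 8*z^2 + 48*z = 8*z^2 + 48*z - 56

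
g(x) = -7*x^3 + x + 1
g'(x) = 1 - 21*x^2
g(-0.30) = 0.89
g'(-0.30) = -0.89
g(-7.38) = 2807.25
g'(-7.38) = -1142.75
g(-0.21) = 0.85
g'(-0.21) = 0.07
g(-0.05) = 0.95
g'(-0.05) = 0.95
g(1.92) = -46.63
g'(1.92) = -76.41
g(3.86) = -397.73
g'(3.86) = -311.89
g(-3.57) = 315.93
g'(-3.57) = -266.64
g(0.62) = -0.05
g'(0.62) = -7.07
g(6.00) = -1505.00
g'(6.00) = -755.00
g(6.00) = -1505.00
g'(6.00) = -755.00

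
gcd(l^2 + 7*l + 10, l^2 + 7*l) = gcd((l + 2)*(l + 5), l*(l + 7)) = 1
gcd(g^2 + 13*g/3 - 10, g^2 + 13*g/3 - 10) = g^2 + 13*g/3 - 10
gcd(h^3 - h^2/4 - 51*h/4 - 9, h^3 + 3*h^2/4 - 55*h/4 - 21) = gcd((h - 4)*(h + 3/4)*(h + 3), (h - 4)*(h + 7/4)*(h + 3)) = h^2 - h - 12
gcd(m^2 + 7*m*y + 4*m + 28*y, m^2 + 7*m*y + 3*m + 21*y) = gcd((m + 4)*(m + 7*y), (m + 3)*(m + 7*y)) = m + 7*y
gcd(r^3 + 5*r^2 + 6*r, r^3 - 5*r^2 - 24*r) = r^2 + 3*r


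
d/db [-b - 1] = -1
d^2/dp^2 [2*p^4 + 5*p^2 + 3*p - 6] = 24*p^2 + 10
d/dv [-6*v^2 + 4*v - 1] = 4 - 12*v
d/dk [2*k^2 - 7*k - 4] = 4*k - 7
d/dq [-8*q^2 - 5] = -16*q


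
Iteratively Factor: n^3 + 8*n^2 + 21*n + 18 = (n + 3)*(n^2 + 5*n + 6) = (n + 2)*(n + 3)*(n + 3)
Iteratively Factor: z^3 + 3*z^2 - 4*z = (z)*(z^2 + 3*z - 4) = z*(z + 4)*(z - 1)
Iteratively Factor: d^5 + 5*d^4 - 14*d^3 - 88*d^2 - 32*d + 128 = (d + 2)*(d^4 + 3*d^3 - 20*d^2 - 48*d + 64) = (d - 1)*(d + 2)*(d^3 + 4*d^2 - 16*d - 64) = (d - 4)*(d - 1)*(d + 2)*(d^2 + 8*d + 16) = (d - 4)*(d - 1)*(d + 2)*(d + 4)*(d + 4)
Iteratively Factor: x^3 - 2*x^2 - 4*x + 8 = (x - 2)*(x^2 - 4) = (x - 2)^2*(x + 2)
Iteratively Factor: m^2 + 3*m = (m)*(m + 3)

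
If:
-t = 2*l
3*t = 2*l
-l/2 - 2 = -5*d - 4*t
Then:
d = 2/5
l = 0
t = 0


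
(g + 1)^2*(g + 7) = g^3 + 9*g^2 + 15*g + 7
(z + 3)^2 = z^2 + 6*z + 9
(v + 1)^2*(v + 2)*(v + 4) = v^4 + 8*v^3 + 21*v^2 + 22*v + 8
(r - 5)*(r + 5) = r^2 - 25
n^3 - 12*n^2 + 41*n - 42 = (n - 7)*(n - 3)*(n - 2)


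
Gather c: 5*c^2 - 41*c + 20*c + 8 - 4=5*c^2 - 21*c + 4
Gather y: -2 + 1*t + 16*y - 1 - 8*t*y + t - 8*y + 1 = 2*t + y*(8 - 8*t) - 2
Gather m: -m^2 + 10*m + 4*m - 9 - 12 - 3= -m^2 + 14*m - 24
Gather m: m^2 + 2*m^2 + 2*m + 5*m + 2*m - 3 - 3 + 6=3*m^2 + 9*m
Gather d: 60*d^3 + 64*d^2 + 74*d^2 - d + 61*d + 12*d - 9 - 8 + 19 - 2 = 60*d^3 + 138*d^2 + 72*d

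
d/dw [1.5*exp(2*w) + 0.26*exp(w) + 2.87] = (3.0*exp(w) + 0.26)*exp(w)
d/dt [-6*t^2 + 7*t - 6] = 7 - 12*t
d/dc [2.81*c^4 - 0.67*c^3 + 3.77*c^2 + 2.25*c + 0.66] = 11.24*c^3 - 2.01*c^2 + 7.54*c + 2.25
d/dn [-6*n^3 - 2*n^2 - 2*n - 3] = -18*n^2 - 4*n - 2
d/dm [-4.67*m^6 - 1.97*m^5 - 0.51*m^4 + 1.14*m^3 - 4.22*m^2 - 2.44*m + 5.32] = -28.02*m^5 - 9.85*m^4 - 2.04*m^3 + 3.42*m^2 - 8.44*m - 2.44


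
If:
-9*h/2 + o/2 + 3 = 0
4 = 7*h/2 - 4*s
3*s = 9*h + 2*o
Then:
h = 24/65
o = -174/65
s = -44/65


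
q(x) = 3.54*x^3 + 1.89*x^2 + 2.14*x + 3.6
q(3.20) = 145.80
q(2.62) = 85.85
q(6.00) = 849.12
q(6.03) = 861.39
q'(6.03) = 411.09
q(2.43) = 70.76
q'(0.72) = 10.37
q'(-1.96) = 35.53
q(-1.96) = -19.99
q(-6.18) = -772.98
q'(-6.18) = 384.38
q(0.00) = 3.60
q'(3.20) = 122.98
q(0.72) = 7.44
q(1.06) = 12.21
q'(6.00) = 407.14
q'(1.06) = 18.08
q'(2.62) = 84.94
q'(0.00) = 2.14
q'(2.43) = 74.04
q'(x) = 10.62*x^2 + 3.78*x + 2.14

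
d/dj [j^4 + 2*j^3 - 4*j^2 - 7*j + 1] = 4*j^3 + 6*j^2 - 8*j - 7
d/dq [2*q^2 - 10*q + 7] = 4*q - 10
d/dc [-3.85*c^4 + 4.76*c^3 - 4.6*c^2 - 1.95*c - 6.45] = -15.4*c^3 + 14.28*c^2 - 9.2*c - 1.95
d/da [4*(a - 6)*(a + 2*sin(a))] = 4*a + 4*(a - 6)*(2*cos(a) + 1) + 8*sin(a)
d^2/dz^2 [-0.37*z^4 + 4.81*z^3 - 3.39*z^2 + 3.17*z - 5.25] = -4.44*z^2 + 28.86*z - 6.78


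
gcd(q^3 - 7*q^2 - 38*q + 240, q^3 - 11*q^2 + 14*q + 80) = q^2 - 13*q + 40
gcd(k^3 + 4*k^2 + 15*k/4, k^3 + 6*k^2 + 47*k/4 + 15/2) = k^2 + 4*k + 15/4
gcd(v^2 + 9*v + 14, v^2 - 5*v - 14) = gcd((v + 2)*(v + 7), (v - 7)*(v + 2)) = v + 2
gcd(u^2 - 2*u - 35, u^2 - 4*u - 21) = u - 7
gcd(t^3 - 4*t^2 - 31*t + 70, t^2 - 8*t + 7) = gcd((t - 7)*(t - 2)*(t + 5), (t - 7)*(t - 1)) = t - 7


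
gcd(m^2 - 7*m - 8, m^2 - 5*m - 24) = m - 8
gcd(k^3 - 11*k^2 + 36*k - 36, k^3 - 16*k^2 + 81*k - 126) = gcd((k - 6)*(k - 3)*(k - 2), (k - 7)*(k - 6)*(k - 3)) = k^2 - 9*k + 18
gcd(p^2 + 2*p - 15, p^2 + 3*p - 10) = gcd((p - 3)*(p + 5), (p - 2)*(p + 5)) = p + 5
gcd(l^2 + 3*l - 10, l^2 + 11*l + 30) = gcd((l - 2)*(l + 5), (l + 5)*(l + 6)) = l + 5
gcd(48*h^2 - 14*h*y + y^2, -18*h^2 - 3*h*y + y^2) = -6*h + y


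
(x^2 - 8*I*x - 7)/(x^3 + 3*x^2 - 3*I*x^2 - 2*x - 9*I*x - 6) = (x - 7*I)/(x^2 + x*(3 - 2*I) - 6*I)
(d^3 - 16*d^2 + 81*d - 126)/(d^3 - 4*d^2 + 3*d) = (d^2 - 13*d + 42)/(d*(d - 1))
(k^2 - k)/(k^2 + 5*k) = (k - 1)/(k + 5)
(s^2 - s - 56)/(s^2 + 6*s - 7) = (s - 8)/(s - 1)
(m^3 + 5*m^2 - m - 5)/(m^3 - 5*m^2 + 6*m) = (m^3 + 5*m^2 - m - 5)/(m*(m^2 - 5*m + 6))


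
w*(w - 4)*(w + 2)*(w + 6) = w^4 + 4*w^3 - 20*w^2 - 48*w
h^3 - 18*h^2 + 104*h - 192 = (h - 8)*(h - 6)*(h - 4)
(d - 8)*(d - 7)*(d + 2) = d^3 - 13*d^2 + 26*d + 112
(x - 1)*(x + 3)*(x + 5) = x^3 + 7*x^2 + 7*x - 15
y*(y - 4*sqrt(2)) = y^2 - 4*sqrt(2)*y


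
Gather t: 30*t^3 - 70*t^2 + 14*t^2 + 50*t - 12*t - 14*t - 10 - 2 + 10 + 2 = 30*t^3 - 56*t^2 + 24*t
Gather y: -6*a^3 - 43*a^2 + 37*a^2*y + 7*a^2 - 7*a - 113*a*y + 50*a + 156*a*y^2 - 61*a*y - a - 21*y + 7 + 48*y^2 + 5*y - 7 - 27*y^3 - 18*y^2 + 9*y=-6*a^3 - 36*a^2 + 42*a - 27*y^3 + y^2*(156*a + 30) + y*(37*a^2 - 174*a - 7)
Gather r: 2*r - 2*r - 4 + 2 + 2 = 0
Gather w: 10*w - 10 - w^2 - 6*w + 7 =-w^2 + 4*w - 3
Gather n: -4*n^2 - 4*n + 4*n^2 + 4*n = 0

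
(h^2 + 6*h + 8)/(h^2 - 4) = (h + 4)/(h - 2)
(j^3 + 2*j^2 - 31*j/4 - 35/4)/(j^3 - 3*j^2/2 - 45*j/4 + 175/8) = 2*(j + 1)/(2*j - 5)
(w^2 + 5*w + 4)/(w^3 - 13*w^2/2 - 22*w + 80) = 2*(w + 1)/(2*w^2 - 21*w + 40)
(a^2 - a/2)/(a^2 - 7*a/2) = (2*a - 1)/(2*a - 7)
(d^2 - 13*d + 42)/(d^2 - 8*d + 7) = (d - 6)/(d - 1)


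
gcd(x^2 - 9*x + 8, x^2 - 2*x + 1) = x - 1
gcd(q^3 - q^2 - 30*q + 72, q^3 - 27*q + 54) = q^2 + 3*q - 18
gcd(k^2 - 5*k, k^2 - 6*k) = k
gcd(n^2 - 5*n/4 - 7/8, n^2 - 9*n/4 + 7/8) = n - 7/4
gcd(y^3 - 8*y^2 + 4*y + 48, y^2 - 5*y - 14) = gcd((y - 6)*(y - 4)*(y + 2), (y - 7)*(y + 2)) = y + 2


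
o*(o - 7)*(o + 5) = o^3 - 2*o^2 - 35*o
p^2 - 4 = (p - 2)*(p + 2)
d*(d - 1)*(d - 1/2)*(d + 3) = d^4 + 3*d^3/2 - 4*d^2 + 3*d/2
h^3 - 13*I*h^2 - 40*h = h*(h - 8*I)*(h - 5*I)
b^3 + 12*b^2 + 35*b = b*(b + 5)*(b + 7)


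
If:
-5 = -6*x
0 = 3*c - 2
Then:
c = 2/3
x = 5/6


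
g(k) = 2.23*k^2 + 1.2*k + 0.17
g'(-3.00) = -12.18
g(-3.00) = 16.64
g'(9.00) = 41.34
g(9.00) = 191.60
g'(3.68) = 17.61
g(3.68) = 34.79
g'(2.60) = 12.80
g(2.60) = 18.36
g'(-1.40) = -5.04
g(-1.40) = 2.86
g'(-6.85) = -29.35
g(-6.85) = 96.59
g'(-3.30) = -13.52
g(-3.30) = 20.49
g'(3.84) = 18.33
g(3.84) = 37.66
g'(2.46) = 12.17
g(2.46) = 16.62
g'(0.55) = 3.65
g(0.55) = 1.50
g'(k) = 4.46*k + 1.2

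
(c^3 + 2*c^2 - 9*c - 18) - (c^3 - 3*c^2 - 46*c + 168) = 5*c^2 + 37*c - 186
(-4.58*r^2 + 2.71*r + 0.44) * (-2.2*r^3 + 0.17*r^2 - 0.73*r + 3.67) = 10.076*r^5 - 6.7406*r^4 + 2.8361*r^3 - 18.7121*r^2 + 9.6245*r + 1.6148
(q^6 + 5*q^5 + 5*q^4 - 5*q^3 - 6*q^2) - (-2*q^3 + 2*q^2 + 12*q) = q^6 + 5*q^5 + 5*q^4 - 3*q^3 - 8*q^2 - 12*q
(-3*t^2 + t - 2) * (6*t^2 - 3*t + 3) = -18*t^4 + 15*t^3 - 24*t^2 + 9*t - 6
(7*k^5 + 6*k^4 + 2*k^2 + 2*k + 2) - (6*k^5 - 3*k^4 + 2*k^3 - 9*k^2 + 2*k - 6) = k^5 + 9*k^4 - 2*k^3 + 11*k^2 + 8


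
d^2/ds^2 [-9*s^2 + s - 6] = -18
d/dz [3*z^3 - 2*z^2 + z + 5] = 9*z^2 - 4*z + 1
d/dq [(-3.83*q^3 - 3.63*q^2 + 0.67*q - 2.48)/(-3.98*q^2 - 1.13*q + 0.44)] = (15.2434*q^4 + 8.6558*q^3 + 1.7129*q^2 - 22.9352*q - 2.5076)/(15.8404*q^4 + 8.9948*q^3 - 2.2255*q^2 - 0.9944*q + 0.1936)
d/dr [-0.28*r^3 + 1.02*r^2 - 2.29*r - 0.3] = -0.84*r^2 + 2.04*r - 2.29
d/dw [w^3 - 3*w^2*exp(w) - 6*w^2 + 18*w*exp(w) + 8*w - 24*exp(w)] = -3*w^2*exp(w) + 3*w^2 + 12*w*exp(w) - 12*w - 6*exp(w) + 8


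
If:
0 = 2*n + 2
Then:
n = -1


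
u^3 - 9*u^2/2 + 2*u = u*(u - 4)*(u - 1/2)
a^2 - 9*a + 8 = (a - 8)*(a - 1)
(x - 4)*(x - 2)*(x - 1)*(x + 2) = x^4 - 5*x^3 + 20*x - 16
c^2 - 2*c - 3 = (c - 3)*(c + 1)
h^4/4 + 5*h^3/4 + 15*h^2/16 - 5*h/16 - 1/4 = (h/4 + 1)*(h - 1/2)*(h + 1/2)*(h + 1)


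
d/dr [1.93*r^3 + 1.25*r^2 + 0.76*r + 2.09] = 5.79*r^2 + 2.5*r + 0.76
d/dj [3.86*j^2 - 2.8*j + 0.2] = 7.72*j - 2.8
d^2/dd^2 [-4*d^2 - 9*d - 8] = -8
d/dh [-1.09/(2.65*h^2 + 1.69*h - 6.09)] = (5.777*h + 1.8421)/(2.65*h^2 + 1.69*h - 6.09)^2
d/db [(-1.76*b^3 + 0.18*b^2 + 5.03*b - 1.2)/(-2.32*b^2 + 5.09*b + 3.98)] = (4.0832*b^4 - 17.9168*b^3 - 8.4286*b^2 - 4.1352*b + 26.1274)/(5.3824*b^4 - 23.6176*b^3 + 7.4409*b^2 + 40.5164*b + 15.8404)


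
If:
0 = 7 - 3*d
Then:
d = 7/3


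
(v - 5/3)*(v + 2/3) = v^2 - v - 10/9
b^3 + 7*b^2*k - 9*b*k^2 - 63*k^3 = (b - 3*k)*(b + 3*k)*(b + 7*k)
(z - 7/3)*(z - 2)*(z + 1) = z^3 - 10*z^2/3 + z/3 + 14/3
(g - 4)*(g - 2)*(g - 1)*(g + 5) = g^4 - 2*g^3 - 21*g^2 + 62*g - 40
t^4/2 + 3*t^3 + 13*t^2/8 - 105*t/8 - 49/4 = (t/2 + 1/2)*(t - 2)*(t + 7/2)^2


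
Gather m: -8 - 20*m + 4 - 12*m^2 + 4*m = -12*m^2 - 16*m - 4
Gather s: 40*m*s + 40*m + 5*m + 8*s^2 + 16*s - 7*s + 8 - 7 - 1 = 45*m + 8*s^2 + s*(40*m + 9)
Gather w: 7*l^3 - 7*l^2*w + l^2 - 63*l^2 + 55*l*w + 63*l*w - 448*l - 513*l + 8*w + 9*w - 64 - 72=7*l^3 - 62*l^2 - 961*l + w*(-7*l^2 + 118*l + 17) - 136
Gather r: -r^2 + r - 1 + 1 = -r^2 + r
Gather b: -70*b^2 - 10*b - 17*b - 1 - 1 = -70*b^2 - 27*b - 2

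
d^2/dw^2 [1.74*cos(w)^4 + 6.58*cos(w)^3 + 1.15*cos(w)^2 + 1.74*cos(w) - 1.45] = -27.84*cos(w)^4 - 59.22*cos(w)^3 + 16.28*cos(w)^2 + 37.74*cos(w) + 2.3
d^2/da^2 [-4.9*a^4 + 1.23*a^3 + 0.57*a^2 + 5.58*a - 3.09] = -58.8*a^2 + 7.38*a + 1.14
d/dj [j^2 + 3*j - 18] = 2*j + 3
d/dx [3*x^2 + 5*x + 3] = 6*x + 5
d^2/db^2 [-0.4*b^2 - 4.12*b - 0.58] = -0.800000000000000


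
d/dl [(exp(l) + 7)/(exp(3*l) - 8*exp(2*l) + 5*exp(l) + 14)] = (-(exp(l) + 7)*(3*exp(2*l) - 16*exp(l) + 5) + exp(3*l) - 8*exp(2*l) + 5*exp(l) + 14)*exp(l)/(exp(3*l) - 8*exp(2*l) + 5*exp(l) + 14)^2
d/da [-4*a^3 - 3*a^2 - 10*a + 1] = -12*a^2 - 6*a - 10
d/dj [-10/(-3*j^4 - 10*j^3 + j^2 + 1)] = 20*j*(-6*j^2 - 15*j + 1)/(3*j^4 + 10*j^3 - j^2 - 1)^2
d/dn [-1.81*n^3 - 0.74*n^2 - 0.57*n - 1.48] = -5.43*n^2 - 1.48*n - 0.57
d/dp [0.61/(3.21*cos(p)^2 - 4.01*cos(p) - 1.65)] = (3.9162*cos(p) - 2.4461)*sin(p)/(-3.21*cos(p)^2 + 4.01*cos(p) + 1.65)^2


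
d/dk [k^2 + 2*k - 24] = 2*k + 2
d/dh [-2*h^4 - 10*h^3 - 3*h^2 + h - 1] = -8*h^3 - 30*h^2 - 6*h + 1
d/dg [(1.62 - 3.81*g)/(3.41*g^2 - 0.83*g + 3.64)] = (12.9921*g^2 - 11.0484*g - 12.5238)/(11.6281*g^4 - 5.6606*g^3 + 25.5137*g^2 - 6.0424*g + 13.2496)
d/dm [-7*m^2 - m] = -14*m - 1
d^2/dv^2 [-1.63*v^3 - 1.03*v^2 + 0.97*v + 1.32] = -9.78*v - 2.06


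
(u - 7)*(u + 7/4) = u^2 - 21*u/4 - 49/4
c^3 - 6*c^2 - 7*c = c*(c - 7)*(c + 1)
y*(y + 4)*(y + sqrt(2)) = y^3 + sqrt(2)*y^2 + 4*y^2 + 4*sqrt(2)*y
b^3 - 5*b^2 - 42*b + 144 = (b - 8)*(b - 3)*(b + 6)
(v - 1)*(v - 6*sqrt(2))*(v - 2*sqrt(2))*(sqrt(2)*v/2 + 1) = sqrt(2)*v^4/2 - 7*v^3 - sqrt(2)*v^3/2 + 4*sqrt(2)*v^2 + 7*v^2 - 4*sqrt(2)*v + 24*v - 24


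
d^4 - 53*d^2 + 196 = (d - 7)*(d - 2)*(d + 2)*(d + 7)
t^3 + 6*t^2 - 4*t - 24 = (t - 2)*(t + 2)*(t + 6)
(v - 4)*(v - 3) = v^2 - 7*v + 12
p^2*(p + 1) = p^3 + p^2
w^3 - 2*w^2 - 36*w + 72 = (w - 6)*(w - 2)*(w + 6)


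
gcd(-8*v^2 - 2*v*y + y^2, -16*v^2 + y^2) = -4*v + y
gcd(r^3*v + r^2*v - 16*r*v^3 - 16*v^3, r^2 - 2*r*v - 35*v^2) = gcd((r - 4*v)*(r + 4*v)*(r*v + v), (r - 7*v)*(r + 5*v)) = 1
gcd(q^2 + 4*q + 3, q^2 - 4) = 1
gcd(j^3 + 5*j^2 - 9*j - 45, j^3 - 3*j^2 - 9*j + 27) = j^2 - 9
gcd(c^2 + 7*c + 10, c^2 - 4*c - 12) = c + 2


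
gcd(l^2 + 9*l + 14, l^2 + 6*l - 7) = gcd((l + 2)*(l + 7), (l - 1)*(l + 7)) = l + 7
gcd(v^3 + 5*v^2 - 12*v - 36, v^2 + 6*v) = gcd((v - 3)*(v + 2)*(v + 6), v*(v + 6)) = v + 6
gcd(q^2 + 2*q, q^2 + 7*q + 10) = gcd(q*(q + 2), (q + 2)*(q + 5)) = q + 2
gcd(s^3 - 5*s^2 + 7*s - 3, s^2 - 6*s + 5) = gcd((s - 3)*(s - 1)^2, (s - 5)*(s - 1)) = s - 1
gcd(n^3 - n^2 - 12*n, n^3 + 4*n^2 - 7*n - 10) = 1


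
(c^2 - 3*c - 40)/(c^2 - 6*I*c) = (c^2 - 3*c - 40)/(c*(c - 6*I))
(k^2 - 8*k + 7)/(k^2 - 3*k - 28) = (k - 1)/(k + 4)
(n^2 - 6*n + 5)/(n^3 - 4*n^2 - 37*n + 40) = (n - 5)/(n^2 - 3*n - 40)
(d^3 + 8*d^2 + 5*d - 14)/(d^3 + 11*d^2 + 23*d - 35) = (d + 2)/(d + 5)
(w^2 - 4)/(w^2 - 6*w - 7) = (4 - w^2)/(-w^2 + 6*w + 7)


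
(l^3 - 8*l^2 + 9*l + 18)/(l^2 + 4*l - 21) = (l^2 - 5*l - 6)/(l + 7)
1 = 1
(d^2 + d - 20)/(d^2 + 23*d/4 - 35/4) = 4*(d^2 + d - 20)/(4*d^2 + 23*d - 35)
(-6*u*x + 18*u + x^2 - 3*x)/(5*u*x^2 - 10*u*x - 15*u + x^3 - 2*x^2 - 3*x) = (-6*u + x)/(5*u*x + 5*u + x^2 + x)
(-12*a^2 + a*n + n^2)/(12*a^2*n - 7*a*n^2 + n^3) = (-4*a - n)/(n*(4*a - n))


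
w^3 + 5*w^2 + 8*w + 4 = (w + 1)*(w + 2)^2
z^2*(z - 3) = z^3 - 3*z^2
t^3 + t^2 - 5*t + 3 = (t - 1)^2*(t + 3)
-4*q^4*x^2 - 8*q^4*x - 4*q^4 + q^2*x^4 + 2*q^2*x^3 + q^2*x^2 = (-2*q + x)*(2*q + x)*(q*x + q)^2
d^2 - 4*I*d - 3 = (d - 3*I)*(d - I)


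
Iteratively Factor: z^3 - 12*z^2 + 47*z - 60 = (z - 4)*(z^2 - 8*z + 15) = (z - 5)*(z - 4)*(z - 3)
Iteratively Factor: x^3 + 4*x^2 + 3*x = (x)*(x^2 + 4*x + 3) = x*(x + 3)*(x + 1)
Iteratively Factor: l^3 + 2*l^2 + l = (l + 1)*(l^2 + l) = (l + 1)^2*(l)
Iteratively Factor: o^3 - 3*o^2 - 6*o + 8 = (o + 2)*(o^2 - 5*o + 4) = (o - 1)*(o + 2)*(o - 4)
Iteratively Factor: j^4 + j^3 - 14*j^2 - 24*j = (j + 3)*(j^3 - 2*j^2 - 8*j) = (j - 4)*(j + 3)*(j^2 + 2*j) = j*(j - 4)*(j + 3)*(j + 2)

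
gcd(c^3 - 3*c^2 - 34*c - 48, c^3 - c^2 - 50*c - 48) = c - 8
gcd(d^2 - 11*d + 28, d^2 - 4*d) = d - 4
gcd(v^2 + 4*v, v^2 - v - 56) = 1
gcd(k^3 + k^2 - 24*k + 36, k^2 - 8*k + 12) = k - 2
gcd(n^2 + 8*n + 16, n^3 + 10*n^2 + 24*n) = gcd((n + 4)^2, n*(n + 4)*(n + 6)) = n + 4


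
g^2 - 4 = (g - 2)*(g + 2)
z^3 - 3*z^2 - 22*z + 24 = (z - 6)*(z - 1)*(z + 4)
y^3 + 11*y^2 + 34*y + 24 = (y + 1)*(y + 4)*(y + 6)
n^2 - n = n*(n - 1)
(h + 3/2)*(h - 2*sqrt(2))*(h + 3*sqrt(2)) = h^3 + sqrt(2)*h^2 + 3*h^2/2 - 12*h + 3*sqrt(2)*h/2 - 18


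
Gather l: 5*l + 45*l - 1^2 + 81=50*l + 80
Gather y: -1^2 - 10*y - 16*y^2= -16*y^2 - 10*y - 1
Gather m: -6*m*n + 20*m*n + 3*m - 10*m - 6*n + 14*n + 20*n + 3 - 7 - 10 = m*(14*n - 7) + 28*n - 14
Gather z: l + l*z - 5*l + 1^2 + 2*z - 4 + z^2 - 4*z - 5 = -4*l + z^2 + z*(l - 2) - 8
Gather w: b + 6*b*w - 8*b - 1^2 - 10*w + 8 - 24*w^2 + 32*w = -7*b - 24*w^2 + w*(6*b + 22) + 7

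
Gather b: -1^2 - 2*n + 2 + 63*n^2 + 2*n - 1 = 63*n^2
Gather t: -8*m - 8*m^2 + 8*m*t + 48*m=-8*m^2 + 8*m*t + 40*m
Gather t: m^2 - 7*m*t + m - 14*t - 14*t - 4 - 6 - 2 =m^2 + m + t*(-7*m - 28) - 12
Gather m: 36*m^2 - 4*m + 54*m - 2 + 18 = 36*m^2 + 50*m + 16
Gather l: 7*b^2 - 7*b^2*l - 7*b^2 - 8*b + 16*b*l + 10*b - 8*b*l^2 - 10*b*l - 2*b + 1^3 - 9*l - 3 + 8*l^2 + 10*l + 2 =l^2*(8 - 8*b) + l*(-7*b^2 + 6*b + 1)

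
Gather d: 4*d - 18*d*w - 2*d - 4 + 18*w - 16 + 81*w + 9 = d*(2 - 18*w) + 99*w - 11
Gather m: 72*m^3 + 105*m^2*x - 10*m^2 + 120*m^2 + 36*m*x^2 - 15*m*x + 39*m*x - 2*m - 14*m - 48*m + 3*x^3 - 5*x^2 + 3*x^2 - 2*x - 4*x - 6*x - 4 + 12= 72*m^3 + m^2*(105*x + 110) + m*(36*x^2 + 24*x - 64) + 3*x^3 - 2*x^2 - 12*x + 8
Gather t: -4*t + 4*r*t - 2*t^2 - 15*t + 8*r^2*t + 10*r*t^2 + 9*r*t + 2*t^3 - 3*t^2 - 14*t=2*t^3 + t^2*(10*r - 5) + t*(8*r^2 + 13*r - 33)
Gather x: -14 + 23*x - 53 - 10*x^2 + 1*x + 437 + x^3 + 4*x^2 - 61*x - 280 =x^3 - 6*x^2 - 37*x + 90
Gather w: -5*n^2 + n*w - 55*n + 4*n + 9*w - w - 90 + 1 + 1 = -5*n^2 - 51*n + w*(n + 8) - 88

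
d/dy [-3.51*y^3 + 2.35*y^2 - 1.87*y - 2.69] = -10.53*y^2 + 4.7*y - 1.87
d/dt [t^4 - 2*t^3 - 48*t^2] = 2*t*(2*t^2 - 3*t - 48)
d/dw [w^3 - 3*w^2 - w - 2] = 3*w^2 - 6*w - 1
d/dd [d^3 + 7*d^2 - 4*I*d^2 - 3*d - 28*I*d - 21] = 3*d^2 + d*(14 - 8*I) - 3 - 28*I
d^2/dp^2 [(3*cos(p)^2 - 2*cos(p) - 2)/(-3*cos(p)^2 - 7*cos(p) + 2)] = 9*(21*(1 - cos(p)^2)^2 - 9*cos(p)^5 - 18*cos(p)^3 + 28*cos(p)^2 + 32*cos(p) + 7)/(3*cos(p)^2 + 7*cos(p) - 2)^3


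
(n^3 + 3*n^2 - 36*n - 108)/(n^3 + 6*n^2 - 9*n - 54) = (n - 6)/(n - 3)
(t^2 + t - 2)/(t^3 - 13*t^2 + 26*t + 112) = (t - 1)/(t^2 - 15*t + 56)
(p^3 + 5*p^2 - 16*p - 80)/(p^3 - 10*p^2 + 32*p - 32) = (p^2 + 9*p + 20)/(p^2 - 6*p + 8)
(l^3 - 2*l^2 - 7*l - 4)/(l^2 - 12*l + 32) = (l^2 + 2*l + 1)/(l - 8)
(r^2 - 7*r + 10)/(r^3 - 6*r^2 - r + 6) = (r^2 - 7*r + 10)/(r^3 - 6*r^2 - r + 6)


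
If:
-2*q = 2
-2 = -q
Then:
No Solution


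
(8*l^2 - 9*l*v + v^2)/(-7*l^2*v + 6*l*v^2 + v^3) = (-8*l + v)/(v*(7*l + v))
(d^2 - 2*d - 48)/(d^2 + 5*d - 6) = (d - 8)/(d - 1)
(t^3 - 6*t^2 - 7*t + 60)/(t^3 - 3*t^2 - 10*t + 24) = (t - 5)/(t - 2)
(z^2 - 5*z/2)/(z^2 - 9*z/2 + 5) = z/(z - 2)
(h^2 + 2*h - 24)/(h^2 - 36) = (h - 4)/(h - 6)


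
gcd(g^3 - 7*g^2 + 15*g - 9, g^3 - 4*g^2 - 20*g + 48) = 1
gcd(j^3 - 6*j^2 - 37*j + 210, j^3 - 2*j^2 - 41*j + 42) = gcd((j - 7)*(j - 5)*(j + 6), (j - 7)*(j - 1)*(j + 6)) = j^2 - j - 42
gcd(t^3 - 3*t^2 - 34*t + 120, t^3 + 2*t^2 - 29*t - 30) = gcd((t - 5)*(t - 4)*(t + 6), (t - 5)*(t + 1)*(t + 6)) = t^2 + t - 30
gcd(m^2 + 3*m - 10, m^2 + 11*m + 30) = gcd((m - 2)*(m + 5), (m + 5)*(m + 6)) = m + 5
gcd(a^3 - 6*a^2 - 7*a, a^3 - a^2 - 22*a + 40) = 1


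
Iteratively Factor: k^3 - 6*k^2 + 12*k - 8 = (k - 2)*(k^2 - 4*k + 4) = (k - 2)^2*(k - 2)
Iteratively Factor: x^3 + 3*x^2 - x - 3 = (x + 1)*(x^2 + 2*x - 3) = (x - 1)*(x + 1)*(x + 3)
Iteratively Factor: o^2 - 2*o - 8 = (o - 4)*(o + 2)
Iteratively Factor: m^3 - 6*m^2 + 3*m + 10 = (m - 2)*(m^2 - 4*m - 5) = (m - 5)*(m - 2)*(m + 1)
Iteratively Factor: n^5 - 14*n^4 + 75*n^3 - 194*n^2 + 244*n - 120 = (n - 2)*(n^4 - 12*n^3 + 51*n^2 - 92*n + 60) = (n - 2)^2*(n^3 - 10*n^2 + 31*n - 30) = (n - 2)^3*(n^2 - 8*n + 15) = (n - 3)*(n - 2)^3*(n - 5)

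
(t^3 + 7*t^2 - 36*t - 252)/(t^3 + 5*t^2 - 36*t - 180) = (t + 7)/(t + 5)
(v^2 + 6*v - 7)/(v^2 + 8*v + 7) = (v - 1)/(v + 1)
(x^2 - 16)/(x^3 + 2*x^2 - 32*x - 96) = (x - 4)/(x^2 - 2*x - 24)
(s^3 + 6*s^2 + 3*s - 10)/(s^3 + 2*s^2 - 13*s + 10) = (s + 2)/(s - 2)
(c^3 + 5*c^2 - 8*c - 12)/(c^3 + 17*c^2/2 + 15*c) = 2*(c^2 - c - 2)/(c*(2*c + 5))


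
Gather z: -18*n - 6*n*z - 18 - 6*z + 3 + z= -18*n + z*(-6*n - 5) - 15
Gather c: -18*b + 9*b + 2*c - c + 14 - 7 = -9*b + c + 7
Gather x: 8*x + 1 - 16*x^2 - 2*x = -16*x^2 + 6*x + 1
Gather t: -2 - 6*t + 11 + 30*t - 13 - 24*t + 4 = 0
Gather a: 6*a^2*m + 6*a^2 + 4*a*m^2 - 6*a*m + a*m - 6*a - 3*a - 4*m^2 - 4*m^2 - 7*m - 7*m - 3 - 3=a^2*(6*m + 6) + a*(4*m^2 - 5*m - 9) - 8*m^2 - 14*m - 6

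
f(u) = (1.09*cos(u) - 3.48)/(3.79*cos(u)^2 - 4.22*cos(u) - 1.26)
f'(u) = (7.58*sin(u)*cos(u) - 4.22*sin(u))*(1.09*cos(u) - 3.48)/(3.79*cos(u)^2 - 4.22*cos(u) - 1.26)^2 - 1.09*sin(u)/(3.79*cos(u)^2 - 4.22*cos(u) - 1.26) = (4.1311*cos(u)^2 - 26.3784*cos(u) + 16.059)*sin(u)/(14.3641*cos(u)^4 - 31.9876*cos(u)^3 + 8.2576*cos(u)^2 + 10.6344*cos(u) + 1.5876)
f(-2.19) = -1.67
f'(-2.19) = -4.39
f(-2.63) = -0.84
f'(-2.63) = -0.74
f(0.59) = 1.20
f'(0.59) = -0.36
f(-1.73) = 7.37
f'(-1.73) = -81.74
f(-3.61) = -0.81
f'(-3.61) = 0.63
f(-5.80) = 1.24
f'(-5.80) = -0.46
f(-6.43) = 1.39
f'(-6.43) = 0.29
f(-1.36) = 1.64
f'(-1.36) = -2.68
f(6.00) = 1.34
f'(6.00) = 0.46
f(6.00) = 1.34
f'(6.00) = 0.46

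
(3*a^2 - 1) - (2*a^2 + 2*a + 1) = a^2 - 2*a - 2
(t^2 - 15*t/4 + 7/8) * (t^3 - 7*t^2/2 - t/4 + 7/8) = t^5 - 29*t^4/4 + 55*t^3/4 - 5*t^2/4 - 7*t/2 + 49/64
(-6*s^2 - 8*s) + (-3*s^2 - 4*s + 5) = -9*s^2 - 12*s + 5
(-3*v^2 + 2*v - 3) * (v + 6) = -3*v^3 - 16*v^2 + 9*v - 18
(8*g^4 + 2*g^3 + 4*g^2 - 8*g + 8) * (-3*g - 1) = -24*g^5 - 14*g^4 - 14*g^3 + 20*g^2 - 16*g - 8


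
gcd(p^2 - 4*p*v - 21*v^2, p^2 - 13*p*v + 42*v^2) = p - 7*v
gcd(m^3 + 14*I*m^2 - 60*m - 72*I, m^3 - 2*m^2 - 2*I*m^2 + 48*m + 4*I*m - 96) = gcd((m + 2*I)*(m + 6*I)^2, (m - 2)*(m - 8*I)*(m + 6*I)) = m + 6*I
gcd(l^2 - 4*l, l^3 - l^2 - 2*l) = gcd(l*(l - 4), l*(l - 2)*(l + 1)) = l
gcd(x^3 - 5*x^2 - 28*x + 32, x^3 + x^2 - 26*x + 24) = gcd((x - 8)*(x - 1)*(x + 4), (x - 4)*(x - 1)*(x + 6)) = x - 1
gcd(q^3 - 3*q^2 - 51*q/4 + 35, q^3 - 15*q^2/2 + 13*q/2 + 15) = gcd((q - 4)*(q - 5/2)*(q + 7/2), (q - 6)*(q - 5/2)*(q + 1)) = q - 5/2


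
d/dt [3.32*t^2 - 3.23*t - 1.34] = 6.64*t - 3.23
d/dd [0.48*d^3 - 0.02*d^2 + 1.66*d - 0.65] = 1.44*d^2 - 0.04*d + 1.66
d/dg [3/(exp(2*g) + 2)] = -6*exp(2*g)/(exp(2*g) + 2)^2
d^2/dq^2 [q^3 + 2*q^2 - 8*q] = 6*q + 4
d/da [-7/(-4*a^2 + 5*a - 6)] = 7*(5 - 8*a)/(4*a^2 - 5*a + 6)^2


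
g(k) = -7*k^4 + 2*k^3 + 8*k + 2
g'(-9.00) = 20906.00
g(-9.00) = -47455.00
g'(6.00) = -5824.00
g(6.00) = -8590.00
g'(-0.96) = 38.30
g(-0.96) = -13.39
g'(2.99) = -686.82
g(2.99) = -480.10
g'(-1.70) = 162.90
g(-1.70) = -79.89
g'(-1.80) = 190.74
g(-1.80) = -97.55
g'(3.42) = -1041.87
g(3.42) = -848.28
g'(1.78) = -130.90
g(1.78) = -42.75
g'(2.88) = -611.09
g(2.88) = -408.76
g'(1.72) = -116.73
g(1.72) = -35.33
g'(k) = -28*k^3 + 6*k^2 + 8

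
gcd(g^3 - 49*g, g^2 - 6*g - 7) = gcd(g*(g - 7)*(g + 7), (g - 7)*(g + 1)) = g - 7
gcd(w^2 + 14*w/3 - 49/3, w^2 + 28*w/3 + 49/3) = w + 7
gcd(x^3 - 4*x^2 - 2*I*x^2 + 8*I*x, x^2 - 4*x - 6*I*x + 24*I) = x - 4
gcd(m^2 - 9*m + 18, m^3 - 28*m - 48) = m - 6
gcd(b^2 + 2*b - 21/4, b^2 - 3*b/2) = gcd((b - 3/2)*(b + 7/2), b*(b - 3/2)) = b - 3/2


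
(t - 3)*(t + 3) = t^2 - 9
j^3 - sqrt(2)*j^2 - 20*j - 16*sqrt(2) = (j - 4*sqrt(2))*(j + sqrt(2))*(j + 2*sqrt(2))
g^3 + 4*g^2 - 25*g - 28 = (g - 4)*(g + 1)*(g + 7)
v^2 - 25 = (v - 5)*(v + 5)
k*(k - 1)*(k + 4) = k^3 + 3*k^2 - 4*k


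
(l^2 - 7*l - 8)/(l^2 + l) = (l - 8)/l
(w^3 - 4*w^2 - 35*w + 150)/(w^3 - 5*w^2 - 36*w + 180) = (w - 5)/(w - 6)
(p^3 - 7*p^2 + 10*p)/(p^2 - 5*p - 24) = p*(-p^2 + 7*p - 10)/(-p^2 + 5*p + 24)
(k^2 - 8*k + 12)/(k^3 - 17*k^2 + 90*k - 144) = (k - 2)/(k^2 - 11*k + 24)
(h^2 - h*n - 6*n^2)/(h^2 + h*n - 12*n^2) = (h + 2*n)/(h + 4*n)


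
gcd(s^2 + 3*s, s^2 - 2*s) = s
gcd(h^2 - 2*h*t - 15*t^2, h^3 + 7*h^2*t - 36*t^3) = h + 3*t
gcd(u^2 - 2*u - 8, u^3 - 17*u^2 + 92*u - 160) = u - 4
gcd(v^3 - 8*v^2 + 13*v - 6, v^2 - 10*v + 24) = v - 6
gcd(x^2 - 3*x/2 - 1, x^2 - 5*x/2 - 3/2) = x + 1/2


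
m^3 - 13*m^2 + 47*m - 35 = (m - 7)*(m - 5)*(m - 1)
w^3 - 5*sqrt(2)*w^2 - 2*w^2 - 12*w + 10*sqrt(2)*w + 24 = (w - 2)*(w - 6*sqrt(2))*(w + sqrt(2))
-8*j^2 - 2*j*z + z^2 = (-4*j + z)*(2*j + z)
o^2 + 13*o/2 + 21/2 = (o + 3)*(o + 7/2)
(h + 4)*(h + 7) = h^2 + 11*h + 28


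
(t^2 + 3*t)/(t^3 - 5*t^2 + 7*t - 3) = t*(t + 3)/(t^3 - 5*t^2 + 7*t - 3)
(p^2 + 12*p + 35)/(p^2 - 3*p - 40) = (p + 7)/(p - 8)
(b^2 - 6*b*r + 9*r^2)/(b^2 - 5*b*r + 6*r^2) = (-b + 3*r)/(-b + 2*r)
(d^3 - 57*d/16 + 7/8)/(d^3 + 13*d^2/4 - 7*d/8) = (4*d^2 + d - 14)/(2*d*(2*d + 7))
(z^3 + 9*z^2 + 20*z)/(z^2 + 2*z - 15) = z*(z + 4)/(z - 3)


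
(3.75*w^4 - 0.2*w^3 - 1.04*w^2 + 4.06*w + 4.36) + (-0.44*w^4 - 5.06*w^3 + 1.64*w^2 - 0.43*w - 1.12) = 3.31*w^4 - 5.26*w^3 + 0.6*w^2 + 3.63*w + 3.24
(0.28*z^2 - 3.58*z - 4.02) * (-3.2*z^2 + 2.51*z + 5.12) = -0.896*z^4 + 12.1588*z^3 + 5.3118*z^2 - 28.4198*z - 20.5824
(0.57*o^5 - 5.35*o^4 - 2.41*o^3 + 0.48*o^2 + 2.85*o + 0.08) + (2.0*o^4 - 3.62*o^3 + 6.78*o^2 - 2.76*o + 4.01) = 0.57*o^5 - 3.35*o^4 - 6.03*o^3 + 7.26*o^2 + 0.0900000000000003*o + 4.09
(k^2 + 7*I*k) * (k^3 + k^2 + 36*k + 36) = k^5 + k^4 + 7*I*k^4 + 36*k^3 + 7*I*k^3 + 36*k^2 + 252*I*k^2 + 252*I*k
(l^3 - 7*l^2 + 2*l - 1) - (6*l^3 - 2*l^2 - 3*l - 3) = -5*l^3 - 5*l^2 + 5*l + 2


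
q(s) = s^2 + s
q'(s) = 2*s + 1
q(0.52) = 0.79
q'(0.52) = 2.04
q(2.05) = 6.25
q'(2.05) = 5.10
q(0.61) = 0.98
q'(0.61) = 2.22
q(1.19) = 2.61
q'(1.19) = 3.38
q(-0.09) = -0.08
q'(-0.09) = 0.82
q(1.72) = 4.68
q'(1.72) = 4.44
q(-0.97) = -0.03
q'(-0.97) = -0.94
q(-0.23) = -0.18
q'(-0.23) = 0.54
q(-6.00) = 30.00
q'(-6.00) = -11.00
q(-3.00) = 6.00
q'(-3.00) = -5.00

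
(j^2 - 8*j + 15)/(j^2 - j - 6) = (j - 5)/(j + 2)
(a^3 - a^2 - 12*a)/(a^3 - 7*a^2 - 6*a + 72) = a/(a - 6)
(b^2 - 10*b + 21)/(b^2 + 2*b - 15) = (b - 7)/(b + 5)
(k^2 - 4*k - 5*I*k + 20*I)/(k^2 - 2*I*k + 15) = (k - 4)/(k + 3*I)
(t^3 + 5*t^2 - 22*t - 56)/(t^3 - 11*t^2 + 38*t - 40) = (t^2 + 9*t + 14)/(t^2 - 7*t + 10)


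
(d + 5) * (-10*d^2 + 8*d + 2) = -10*d^3 - 42*d^2 + 42*d + 10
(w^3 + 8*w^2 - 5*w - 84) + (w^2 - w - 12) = w^3 + 9*w^2 - 6*w - 96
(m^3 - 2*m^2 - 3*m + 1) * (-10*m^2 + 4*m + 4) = -10*m^5 + 24*m^4 + 26*m^3 - 30*m^2 - 8*m + 4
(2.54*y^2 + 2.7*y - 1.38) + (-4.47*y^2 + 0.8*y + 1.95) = -1.93*y^2 + 3.5*y + 0.57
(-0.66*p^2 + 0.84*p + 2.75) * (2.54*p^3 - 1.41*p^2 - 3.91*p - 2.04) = -1.6764*p^5 + 3.0642*p^4 + 8.3812*p^3 - 5.8155*p^2 - 12.4661*p - 5.61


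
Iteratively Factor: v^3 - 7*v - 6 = (v - 3)*(v^2 + 3*v + 2) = (v - 3)*(v + 2)*(v + 1)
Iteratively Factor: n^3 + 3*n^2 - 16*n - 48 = (n + 4)*(n^2 - n - 12) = (n - 4)*(n + 4)*(n + 3)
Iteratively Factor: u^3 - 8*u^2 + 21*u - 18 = (u - 3)*(u^2 - 5*u + 6) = (u - 3)*(u - 2)*(u - 3)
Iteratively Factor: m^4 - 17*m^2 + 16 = (m + 4)*(m^3 - 4*m^2 - m + 4) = (m - 1)*(m + 4)*(m^2 - 3*m - 4) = (m - 1)*(m + 1)*(m + 4)*(m - 4)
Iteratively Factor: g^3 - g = (g)*(g^2 - 1) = g*(g + 1)*(g - 1)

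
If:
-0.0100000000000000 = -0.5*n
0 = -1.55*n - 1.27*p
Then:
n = 0.02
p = -0.02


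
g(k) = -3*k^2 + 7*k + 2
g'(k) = 7 - 6*k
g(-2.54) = -35.13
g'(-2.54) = 22.24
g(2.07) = 3.64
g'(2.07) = -5.42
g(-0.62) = -3.49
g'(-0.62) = 10.72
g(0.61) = 5.15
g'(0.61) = 3.34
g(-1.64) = -17.55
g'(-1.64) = 16.84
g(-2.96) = -45.00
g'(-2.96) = 24.76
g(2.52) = 0.59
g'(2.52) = -8.12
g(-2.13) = -26.52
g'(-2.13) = 19.78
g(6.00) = -64.00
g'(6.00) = -29.00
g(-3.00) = -46.00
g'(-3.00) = 25.00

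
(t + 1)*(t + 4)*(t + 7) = t^3 + 12*t^2 + 39*t + 28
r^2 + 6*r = r*(r + 6)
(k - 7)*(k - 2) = k^2 - 9*k + 14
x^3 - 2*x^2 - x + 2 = (x - 2)*(x - 1)*(x + 1)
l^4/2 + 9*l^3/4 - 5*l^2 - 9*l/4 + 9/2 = (l/2 + 1/2)*(l - 3/2)*(l - 1)*(l + 6)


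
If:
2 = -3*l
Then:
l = -2/3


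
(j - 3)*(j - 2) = j^2 - 5*j + 6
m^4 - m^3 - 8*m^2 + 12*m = m*(m - 2)^2*(m + 3)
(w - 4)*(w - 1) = w^2 - 5*w + 4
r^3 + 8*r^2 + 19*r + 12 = (r + 1)*(r + 3)*(r + 4)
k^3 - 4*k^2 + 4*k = k*(k - 2)^2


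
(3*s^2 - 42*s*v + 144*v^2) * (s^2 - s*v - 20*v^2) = 3*s^4 - 45*s^3*v + 126*s^2*v^2 + 696*s*v^3 - 2880*v^4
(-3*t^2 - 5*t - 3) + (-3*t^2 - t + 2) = -6*t^2 - 6*t - 1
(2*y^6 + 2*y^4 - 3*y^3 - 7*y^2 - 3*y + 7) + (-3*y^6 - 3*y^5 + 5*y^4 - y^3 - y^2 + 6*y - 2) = -y^6 - 3*y^5 + 7*y^4 - 4*y^3 - 8*y^2 + 3*y + 5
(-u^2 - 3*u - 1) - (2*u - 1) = -u^2 - 5*u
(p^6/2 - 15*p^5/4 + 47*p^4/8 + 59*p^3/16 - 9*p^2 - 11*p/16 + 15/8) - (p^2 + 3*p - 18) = p^6/2 - 15*p^5/4 + 47*p^4/8 + 59*p^3/16 - 10*p^2 - 59*p/16 + 159/8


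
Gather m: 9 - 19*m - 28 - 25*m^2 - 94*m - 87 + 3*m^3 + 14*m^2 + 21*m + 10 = 3*m^3 - 11*m^2 - 92*m - 96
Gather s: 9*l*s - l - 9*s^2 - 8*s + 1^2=-l - 9*s^2 + s*(9*l - 8) + 1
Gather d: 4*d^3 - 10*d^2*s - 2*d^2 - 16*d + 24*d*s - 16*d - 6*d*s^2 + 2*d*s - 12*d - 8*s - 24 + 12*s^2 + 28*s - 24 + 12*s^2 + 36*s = 4*d^3 + d^2*(-10*s - 2) + d*(-6*s^2 + 26*s - 44) + 24*s^2 + 56*s - 48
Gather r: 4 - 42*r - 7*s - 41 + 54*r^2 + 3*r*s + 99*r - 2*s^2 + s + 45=54*r^2 + r*(3*s + 57) - 2*s^2 - 6*s + 8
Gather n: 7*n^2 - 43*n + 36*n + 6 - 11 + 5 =7*n^2 - 7*n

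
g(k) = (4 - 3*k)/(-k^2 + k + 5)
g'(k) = (4 - 3*k)*(2*k - 1)/(-k^2 + k + 5)^2 - 3/(-k^2 + k + 5) = (3*k^2 - 3*k - (2*k - 1)*(3*k - 4) - 15)/(-k^2 + k + 5)^2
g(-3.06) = -1.78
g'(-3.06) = -1.30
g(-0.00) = 0.80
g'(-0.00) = -0.76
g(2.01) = -0.68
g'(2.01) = -1.71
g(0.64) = 0.40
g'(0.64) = -0.55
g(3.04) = 4.26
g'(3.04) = -15.52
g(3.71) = 1.41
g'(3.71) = -1.20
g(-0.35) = 1.12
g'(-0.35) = -1.08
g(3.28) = 2.36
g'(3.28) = -4.08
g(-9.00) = -0.36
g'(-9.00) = -0.05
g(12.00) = 0.25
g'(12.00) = -0.02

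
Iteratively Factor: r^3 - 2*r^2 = (r)*(r^2 - 2*r) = r*(r - 2)*(r)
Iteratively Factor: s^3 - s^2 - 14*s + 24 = (s + 4)*(s^2 - 5*s + 6) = (s - 2)*(s + 4)*(s - 3)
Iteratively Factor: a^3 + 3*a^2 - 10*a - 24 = (a - 3)*(a^2 + 6*a + 8) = (a - 3)*(a + 4)*(a + 2)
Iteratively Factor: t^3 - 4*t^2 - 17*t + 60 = (t + 4)*(t^2 - 8*t + 15) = (t - 3)*(t + 4)*(t - 5)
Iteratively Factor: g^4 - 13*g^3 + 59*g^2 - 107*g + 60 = (g - 4)*(g^3 - 9*g^2 + 23*g - 15) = (g - 4)*(g - 3)*(g^2 - 6*g + 5) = (g - 5)*(g - 4)*(g - 3)*(g - 1)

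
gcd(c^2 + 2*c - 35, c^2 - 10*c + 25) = c - 5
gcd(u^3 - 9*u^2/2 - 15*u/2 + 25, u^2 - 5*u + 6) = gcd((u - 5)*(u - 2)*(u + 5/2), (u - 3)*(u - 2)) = u - 2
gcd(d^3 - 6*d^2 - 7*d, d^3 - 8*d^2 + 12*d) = d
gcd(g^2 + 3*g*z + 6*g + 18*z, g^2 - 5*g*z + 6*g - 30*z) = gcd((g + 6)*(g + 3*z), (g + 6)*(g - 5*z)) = g + 6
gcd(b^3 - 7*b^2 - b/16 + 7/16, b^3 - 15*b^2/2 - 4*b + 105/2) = b - 7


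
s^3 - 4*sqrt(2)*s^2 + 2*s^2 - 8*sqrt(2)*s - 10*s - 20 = (s + 2)*(s - 5*sqrt(2))*(s + sqrt(2))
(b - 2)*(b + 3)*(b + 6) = b^3 + 7*b^2 - 36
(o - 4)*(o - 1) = o^2 - 5*o + 4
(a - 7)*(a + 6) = a^2 - a - 42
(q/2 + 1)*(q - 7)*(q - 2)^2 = q^4/2 - 9*q^3/2 + 5*q^2 + 18*q - 28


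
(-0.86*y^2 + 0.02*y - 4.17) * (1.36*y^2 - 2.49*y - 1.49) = -1.1696*y^4 + 2.1686*y^3 - 4.4396*y^2 + 10.3535*y + 6.2133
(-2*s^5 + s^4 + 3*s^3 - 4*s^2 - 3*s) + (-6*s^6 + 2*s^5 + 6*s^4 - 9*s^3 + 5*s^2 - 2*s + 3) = -6*s^6 + 7*s^4 - 6*s^3 + s^2 - 5*s + 3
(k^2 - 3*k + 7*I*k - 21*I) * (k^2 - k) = k^4 - 4*k^3 + 7*I*k^3 + 3*k^2 - 28*I*k^2 + 21*I*k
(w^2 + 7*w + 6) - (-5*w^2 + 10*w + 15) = 6*w^2 - 3*w - 9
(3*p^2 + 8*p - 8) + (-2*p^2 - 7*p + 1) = p^2 + p - 7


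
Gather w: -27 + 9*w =9*w - 27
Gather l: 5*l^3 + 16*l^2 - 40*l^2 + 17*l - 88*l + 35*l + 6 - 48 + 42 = 5*l^3 - 24*l^2 - 36*l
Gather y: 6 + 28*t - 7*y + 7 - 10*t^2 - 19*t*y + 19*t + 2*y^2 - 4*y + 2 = -10*t^2 + 47*t + 2*y^2 + y*(-19*t - 11) + 15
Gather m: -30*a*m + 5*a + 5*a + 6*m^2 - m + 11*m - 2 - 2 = 10*a + 6*m^2 + m*(10 - 30*a) - 4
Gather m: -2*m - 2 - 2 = -2*m - 4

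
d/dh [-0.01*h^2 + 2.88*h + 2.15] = 2.88 - 0.02*h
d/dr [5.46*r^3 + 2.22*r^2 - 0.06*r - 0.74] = 16.38*r^2 + 4.44*r - 0.06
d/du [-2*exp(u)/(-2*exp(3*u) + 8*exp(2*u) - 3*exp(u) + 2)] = (-8*exp(3*u) + 16*exp(2*u) - 4)*exp(u)/(4*exp(6*u) - 32*exp(5*u) + 76*exp(4*u) - 56*exp(3*u) + 41*exp(2*u) - 12*exp(u) + 4)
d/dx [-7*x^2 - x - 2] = -14*x - 1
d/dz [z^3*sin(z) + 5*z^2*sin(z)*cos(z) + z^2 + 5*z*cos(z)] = z^3*cos(z) + 3*z^2*sin(z) + 5*z^2*cos(2*z) - 5*z*sin(z) + 5*z*sin(2*z) + 2*z + 5*cos(z)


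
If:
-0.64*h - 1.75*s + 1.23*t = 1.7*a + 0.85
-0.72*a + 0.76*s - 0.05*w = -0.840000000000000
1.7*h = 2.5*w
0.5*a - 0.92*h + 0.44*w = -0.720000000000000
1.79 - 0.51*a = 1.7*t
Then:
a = 0.36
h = 1.45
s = -0.70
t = 0.95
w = 0.99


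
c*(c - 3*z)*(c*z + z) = c^3*z - 3*c^2*z^2 + c^2*z - 3*c*z^2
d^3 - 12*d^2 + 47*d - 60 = (d - 5)*(d - 4)*(d - 3)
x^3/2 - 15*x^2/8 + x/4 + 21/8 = (x/2 + 1/2)*(x - 3)*(x - 7/4)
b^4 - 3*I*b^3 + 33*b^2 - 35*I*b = b*(b - 7*I)*(b - I)*(b + 5*I)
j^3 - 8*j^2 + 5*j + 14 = (j - 7)*(j - 2)*(j + 1)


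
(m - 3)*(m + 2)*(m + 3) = m^3 + 2*m^2 - 9*m - 18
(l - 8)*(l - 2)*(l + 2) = l^3 - 8*l^2 - 4*l + 32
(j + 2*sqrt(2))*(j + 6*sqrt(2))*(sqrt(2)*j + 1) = sqrt(2)*j^3 + 17*j^2 + 32*sqrt(2)*j + 24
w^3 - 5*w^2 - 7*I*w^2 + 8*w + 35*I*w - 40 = (w - 5)*(w - 8*I)*(w + I)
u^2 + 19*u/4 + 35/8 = (u + 5/4)*(u + 7/2)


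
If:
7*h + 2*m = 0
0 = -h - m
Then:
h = 0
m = 0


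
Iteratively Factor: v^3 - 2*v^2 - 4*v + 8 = (v - 2)*(v^2 - 4) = (v - 2)^2*(v + 2)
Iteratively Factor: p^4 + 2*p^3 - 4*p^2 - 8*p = (p + 2)*(p^3 - 4*p) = p*(p + 2)*(p^2 - 4) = p*(p + 2)^2*(p - 2)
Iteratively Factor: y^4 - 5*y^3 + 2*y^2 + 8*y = (y - 2)*(y^3 - 3*y^2 - 4*y) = (y - 4)*(y - 2)*(y^2 + y) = (y - 4)*(y - 2)*(y + 1)*(y)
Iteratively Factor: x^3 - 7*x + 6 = (x + 3)*(x^2 - 3*x + 2) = (x - 2)*(x + 3)*(x - 1)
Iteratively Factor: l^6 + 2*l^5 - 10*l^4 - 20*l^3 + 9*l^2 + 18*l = (l)*(l^5 + 2*l^4 - 10*l^3 - 20*l^2 + 9*l + 18) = l*(l - 1)*(l^4 + 3*l^3 - 7*l^2 - 27*l - 18) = l*(l - 3)*(l - 1)*(l^3 + 6*l^2 + 11*l + 6) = l*(l - 3)*(l - 1)*(l + 2)*(l^2 + 4*l + 3) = l*(l - 3)*(l - 1)*(l + 2)*(l + 3)*(l + 1)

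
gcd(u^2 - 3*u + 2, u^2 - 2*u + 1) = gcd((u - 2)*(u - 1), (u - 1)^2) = u - 1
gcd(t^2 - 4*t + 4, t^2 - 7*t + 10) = t - 2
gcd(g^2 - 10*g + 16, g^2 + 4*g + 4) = 1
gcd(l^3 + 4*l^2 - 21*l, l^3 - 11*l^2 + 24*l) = l^2 - 3*l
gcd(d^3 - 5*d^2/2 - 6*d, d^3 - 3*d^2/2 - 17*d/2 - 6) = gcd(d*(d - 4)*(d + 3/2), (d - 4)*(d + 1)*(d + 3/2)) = d^2 - 5*d/2 - 6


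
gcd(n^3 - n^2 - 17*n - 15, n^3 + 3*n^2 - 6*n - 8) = n + 1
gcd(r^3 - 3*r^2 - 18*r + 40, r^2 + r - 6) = r - 2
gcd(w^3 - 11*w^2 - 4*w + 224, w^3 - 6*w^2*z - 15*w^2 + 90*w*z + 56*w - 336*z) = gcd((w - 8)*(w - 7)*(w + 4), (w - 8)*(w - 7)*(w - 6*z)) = w^2 - 15*w + 56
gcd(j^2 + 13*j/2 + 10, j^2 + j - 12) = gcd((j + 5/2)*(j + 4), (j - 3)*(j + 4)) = j + 4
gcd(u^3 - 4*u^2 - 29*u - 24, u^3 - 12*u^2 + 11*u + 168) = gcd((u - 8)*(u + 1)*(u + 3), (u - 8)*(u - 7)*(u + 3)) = u^2 - 5*u - 24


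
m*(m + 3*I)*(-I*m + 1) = -I*m^3 + 4*m^2 + 3*I*m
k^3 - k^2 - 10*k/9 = k*(k - 5/3)*(k + 2/3)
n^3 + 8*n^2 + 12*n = n*(n + 2)*(n + 6)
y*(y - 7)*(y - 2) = y^3 - 9*y^2 + 14*y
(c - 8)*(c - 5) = c^2 - 13*c + 40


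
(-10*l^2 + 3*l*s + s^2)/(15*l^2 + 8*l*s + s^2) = (-2*l + s)/(3*l + s)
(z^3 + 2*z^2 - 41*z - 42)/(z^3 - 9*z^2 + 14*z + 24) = (z + 7)/(z - 4)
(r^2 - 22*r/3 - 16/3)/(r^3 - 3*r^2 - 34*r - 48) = (r + 2/3)/(r^2 + 5*r + 6)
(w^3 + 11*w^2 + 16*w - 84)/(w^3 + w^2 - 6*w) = (w^2 + 13*w + 42)/(w*(w + 3))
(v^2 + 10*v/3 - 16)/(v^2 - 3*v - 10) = (-v^2 - 10*v/3 + 16)/(-v^2 + 3*v + 10)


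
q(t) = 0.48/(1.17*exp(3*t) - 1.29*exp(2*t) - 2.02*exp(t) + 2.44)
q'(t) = 0.48*(-3.51*exp(3*t) + 2.58*exp(2*t) + 2.02*exp(t))/(1.17*exp(3*t) - 1.29*exp(2*t) - 2.02*exp(t) + 2.44)^2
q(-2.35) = 0.21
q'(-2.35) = 0.02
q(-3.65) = 0.20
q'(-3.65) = 0.00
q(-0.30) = 0.67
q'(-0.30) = 1.41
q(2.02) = 0.00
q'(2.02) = -0.00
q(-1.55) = 0.24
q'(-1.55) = 0.06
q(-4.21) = 0.20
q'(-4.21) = 0.00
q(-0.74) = 0.37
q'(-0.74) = 0.33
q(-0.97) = 0.31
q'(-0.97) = 0.19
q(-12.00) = 0.20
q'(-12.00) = 0.00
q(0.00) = 1.60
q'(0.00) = 5.81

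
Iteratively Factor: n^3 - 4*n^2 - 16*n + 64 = (n - 4)*(n^2 - 16) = (n - 4)^2*(n + 4)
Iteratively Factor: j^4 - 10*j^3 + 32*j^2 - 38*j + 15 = (j - 3)*(j^3 - 7*j^2 + 11*j - 5) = (j - 3)*(j - 1)*(j^2 - 6*j + 5) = (j - 3)*(j - 1)^2*(j - 5)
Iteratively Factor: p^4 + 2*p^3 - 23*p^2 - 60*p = (p)*(p^3 + 2*p^2 - 23*p - 60) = p*(p + 4)*(p^2 - 2*p - 15) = p*(p + 3)*(p + 4)*(p - 5)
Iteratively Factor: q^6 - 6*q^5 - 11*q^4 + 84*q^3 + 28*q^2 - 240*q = (q)*(q^5 - 6*q^4 - 11*q^3 + 84*q^2 + 28*q - 240) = q*(q - 4)*(q^4 - 2*q^3 - 19*q^2 + 8*q + 60) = q*(q - 4)*(q - 2)*(q^3 - 19*q - 30) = q*(q - 4)*(q - 2)*(q + 2)*(q^2 - 2*q - 15) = q*(q - 4)*(q - 2)*(q + 2)*(q + 3)*(q - 5)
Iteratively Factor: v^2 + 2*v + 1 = (v + 1)*(v + 1)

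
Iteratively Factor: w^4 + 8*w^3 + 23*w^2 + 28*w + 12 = (w + 3)*(w^3 + 5*w^2 + 8*w + 4) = (w + 1)*(w + 3)*(w^2 + 4*w + 4) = (w + 1)*(w + 2)*(w + 3)*(w + 2)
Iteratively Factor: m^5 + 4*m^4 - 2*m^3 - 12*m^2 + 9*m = (m - 1)*(m^4 + 5*m^3 + 3*m^2 - 9*m) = (m - 1)^2*(m^3 + 6*m^2 + 9*m) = m*(m - 1)^2*(m^2 + 6*m + 9) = m*(m - 1)^2*(m + 3)*(m + 3)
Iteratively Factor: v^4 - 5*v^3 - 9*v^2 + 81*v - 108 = (v - 3)*(v^3 - 2*v^2 - 15*v + 36) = (v - 3)*(v + 4)*(v^2 - 6*v + 9) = (v - 3)^2*(v + 4)*(v - 3)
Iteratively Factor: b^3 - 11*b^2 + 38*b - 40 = (b - 5)*(b^2 - 6*b + 8) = (b - 5)*(b - 4)*(b - 2)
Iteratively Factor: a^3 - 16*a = (a + 4)*(a^2 - 4*a) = a*(a + 4)*(a - 4)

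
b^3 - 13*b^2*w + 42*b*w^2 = b*(b - 7*w)*(b - 6*w)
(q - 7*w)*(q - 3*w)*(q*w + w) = q^3*w - 10*q^2*w^2 + q^2*w + 21*q*w^3 - 10*q*w^2 + 21*w^3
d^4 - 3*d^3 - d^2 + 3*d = d*(d - 3)*(d - 1)*(d + 1)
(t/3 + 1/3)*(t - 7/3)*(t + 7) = t^3/3 + 17*t^2/9 - 35*t/9 - 49/9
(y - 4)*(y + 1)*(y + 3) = y^3 - 13*y - 12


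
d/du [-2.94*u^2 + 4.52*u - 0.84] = 4.52 - 5.88*u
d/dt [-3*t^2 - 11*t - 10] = -6*t - 11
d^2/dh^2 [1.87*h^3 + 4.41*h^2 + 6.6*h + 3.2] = 11.22*h + 8.82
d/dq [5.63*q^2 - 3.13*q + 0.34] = 11.26*q - 3.13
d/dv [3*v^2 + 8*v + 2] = 6*v + 8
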